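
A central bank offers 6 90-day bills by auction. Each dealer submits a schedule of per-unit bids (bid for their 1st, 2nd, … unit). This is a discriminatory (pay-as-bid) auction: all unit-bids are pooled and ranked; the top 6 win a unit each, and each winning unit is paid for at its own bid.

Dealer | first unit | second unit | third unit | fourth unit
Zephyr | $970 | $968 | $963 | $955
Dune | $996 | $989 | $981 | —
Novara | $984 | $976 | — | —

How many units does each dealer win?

Dune 3, Novara 2, Zephyr 1

Merging the schedules and taking the best 6: 996 (Dune-1), 989 (Dune-2), 984 (Novara-1), 981 (Dune-3), 976 (Novara-2), 970 (Zephyr-1)
Next rejected bid: $968 (not a price — pay-as-bid).
Allocation: Dune 3, Novara 2, Zephyr 1.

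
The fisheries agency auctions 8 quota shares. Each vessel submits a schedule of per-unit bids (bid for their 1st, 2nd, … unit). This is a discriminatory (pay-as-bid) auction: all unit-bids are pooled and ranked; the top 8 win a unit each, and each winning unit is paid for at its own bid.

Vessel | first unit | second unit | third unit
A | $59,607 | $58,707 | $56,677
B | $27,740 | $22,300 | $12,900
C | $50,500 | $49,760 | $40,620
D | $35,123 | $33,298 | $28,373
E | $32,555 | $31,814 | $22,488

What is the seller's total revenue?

Total revenue: $384,292

Pooled unit-bids ranked (top 8): 59,607 (A-1), 58,707 (A-2), 56,677 (A-3), 50,500 (C-1), 49,760 (C-2), 40,620 (C-3), 35,123 (D-1), 33,298 (D-2)
Next rejected bid: $32,555 (not a price — pay-as-bid).
Each winning unit pays its own bid.
Revenue = 59,607 + 58,707 + 56,677 + 50,500 + 49,760 + 40,620 + 35,123 + 33,298 = $384,292.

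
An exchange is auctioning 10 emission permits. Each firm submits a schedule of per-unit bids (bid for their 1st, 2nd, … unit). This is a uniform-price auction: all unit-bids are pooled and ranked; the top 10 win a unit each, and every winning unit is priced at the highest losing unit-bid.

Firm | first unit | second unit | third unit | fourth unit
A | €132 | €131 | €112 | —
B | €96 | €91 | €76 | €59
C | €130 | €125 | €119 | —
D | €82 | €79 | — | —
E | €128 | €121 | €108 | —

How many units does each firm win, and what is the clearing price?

Pooled unit-bids ranked (top 10): 132 (A-1), 131 (A-2), 130 (C-1), 128 (E-1), 125 (C-2), 121 (E-2), 119 (C-3), 112 (A-3), 108 (E-3), 96 (B-1)
Highest rejected unit-bid = €91.
Allocation: A 3, B 1, C 3, E 3.

A 3, B 1, C 3, E 3; clearing price €91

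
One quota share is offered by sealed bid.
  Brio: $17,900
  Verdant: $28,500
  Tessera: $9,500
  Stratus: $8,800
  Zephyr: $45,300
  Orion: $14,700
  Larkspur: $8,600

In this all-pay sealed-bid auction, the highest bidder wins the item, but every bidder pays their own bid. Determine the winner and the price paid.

Sorting bids: 45,300 (Zephyr) > 28,500 (Verdant) > 17,900 (Brio) > 14,700 (Orion) > 9,500 (Tessera) > 8,800 (Stratus) > …
Zephyr wins with the top bid; all bids are sunk regardless.

Zephyr pays $45,300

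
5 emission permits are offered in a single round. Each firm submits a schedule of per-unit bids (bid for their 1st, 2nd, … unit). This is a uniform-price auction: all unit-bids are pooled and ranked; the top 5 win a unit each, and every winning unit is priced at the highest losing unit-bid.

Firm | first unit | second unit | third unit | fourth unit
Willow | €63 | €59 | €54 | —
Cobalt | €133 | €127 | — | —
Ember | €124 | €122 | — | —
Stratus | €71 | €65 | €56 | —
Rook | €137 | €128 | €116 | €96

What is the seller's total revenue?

Total revenue: €610

Merging the schedules and taking the best 5: 137 (Rook-1), 133 (Cobalt-1), 128 (Rook-2), 127 (Cobalt-2), 124 (Ember-1)
Highest rejected unit-bid = €122.
Allocation: Cobalt 2, Ember 1, Rook 2. Every unit priced at €122.
Revenue = 5 × 122 = €610.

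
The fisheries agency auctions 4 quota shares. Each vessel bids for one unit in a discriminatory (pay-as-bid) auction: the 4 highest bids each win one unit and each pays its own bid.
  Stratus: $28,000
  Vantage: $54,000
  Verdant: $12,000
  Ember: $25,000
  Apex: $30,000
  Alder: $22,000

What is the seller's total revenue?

Ordering the bids: 54,000 (Vantage), 30,000 (Apex), 28,000 (Stratus), 25,000 (Ember), 22,000 (Alder), 12,000 (Verdant)
Winners (4 units): Vantage, Apex, Stratus, Ember.
Total revenue = 54,000 + 30,000 + 28,000 + 25,000 = $137,000.

Total revenue: $137,000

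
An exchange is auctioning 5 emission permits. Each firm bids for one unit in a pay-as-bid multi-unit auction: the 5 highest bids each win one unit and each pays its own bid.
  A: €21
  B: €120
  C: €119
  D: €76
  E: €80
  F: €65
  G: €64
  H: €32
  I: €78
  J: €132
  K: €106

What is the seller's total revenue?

Ordering the bids: 132 (J), 120 (B), 119 (C), 106 (K), 80 (E), 78 (I), 76 (D), …
Top 5: J, B, C, K, E.
Total revenue = 132 + 120 + 119 + 106 + 80 = €557.

Total revenue: €557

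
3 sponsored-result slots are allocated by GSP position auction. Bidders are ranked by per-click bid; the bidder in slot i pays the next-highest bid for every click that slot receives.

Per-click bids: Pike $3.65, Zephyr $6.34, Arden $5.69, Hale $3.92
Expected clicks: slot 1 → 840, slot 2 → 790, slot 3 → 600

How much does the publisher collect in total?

Ranked by bid: $6.34 (Zephyr) > $5.69 (Arden) > $3.92 (Hale) > $3.65 (Pike)
Slot 1: Zephyr pays $5.69 × 840 = $4779.60
Slot 2: Arden pays $3.92 × 790 = $3096.80
Slot 3: Hale pays $3.65 × 600 = $2190.00
Total = $10066.40

Total revenue: $10066.40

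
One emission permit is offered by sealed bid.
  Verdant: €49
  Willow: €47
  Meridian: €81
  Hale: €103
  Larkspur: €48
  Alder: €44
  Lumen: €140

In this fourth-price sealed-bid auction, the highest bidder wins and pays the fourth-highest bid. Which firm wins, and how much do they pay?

Lumen pays €49

Bids in order: 140 (Lumen) > 103 (Hale) > 81 (Meridian) > 49 (Verdant) > 48 (Larkspur) > 47 (Willow) > …
Lumen is highest; pays the fourth-highest bid, €49.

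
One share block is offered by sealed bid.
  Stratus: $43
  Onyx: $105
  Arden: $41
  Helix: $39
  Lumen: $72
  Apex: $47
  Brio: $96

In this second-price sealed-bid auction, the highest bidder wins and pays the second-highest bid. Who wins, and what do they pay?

Onyx pays $96

Second-price sealed-bid auction: the highest bidder wins and pays the second-highest bid.
Sorting bids: 105 (Onyx) > 96 (Brio) > 72 (Lumen) > 47 (Apex) > 43 (Stratus) > 41 (Arden) > …
Onyx wins with the highest bid; price is set by the runner-up at $96.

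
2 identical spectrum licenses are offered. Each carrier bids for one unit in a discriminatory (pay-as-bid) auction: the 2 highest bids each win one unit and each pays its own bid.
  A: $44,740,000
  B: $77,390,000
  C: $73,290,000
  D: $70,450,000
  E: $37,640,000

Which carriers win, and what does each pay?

Bids ranked high→low: 77,390,000 (B), 73,290,000 (C), 70,450,000 (D), 44,740,000 (A), …
Top 2: B, C.
Each winner pays its own bid: B $77,390,000, C $73,290,000.

B $77,390,000, C $73,290,000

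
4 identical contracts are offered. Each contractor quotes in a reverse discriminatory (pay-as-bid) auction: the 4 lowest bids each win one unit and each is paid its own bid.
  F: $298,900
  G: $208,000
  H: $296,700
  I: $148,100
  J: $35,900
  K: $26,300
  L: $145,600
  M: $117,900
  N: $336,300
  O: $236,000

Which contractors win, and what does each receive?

Ordering the bids: 26,300 (K), 35,900 (J), 117,900 (M), 145,600 (L), 148,100 (I), 208,000 (G), …
Winners (4 units): K, J, M, L.
Each winner is paid its own bid: K $26,300, J $35,900, M $117,900, L $145,600.

K $26,300, J $35,900, M $117,900, L $145,600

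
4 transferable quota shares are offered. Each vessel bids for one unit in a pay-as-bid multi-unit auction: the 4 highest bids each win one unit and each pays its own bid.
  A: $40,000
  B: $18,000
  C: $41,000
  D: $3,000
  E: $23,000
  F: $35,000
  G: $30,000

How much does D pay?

Sorting: 41,000 (C), 40,000 (A), 35,000 (F), 30,000 (G), 23,000 (E), 18,000 (B), …
The 4 highest are C, A, F, G.
D does not win → $0.

D pays $0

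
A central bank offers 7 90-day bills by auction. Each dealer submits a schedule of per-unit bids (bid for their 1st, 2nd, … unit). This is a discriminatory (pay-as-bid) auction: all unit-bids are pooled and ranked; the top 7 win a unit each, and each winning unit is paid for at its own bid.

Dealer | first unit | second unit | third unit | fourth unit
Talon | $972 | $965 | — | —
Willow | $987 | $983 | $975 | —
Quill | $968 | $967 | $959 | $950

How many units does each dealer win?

Quill 2, Talon 2, Willow 3

All unit-bids, highest first — top 7: 987 (Willow-1), 983 (Willow-2), 975 (Willow-3), 972 (Talon-1), 968 (Quill-1), 967 (Quill-2), 965 (Talon-2)
Next rejected bid: $959 (not a price — pay-as-bid).
Allocation: Quill 2, Talon 2, Willow 3.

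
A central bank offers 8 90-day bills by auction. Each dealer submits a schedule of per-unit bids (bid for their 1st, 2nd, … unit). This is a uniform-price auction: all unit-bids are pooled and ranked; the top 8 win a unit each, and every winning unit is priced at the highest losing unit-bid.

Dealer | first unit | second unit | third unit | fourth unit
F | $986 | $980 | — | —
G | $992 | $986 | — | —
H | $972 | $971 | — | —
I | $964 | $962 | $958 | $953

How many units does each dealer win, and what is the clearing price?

Pooled unit-bids ranked (top 8): 992 (G-1), 986 (F-1), 986 (G-2), 980 (F-2), 972 (H-1), 971 (H-2), 964 (I-1), 962 (I-2)
Highest rejected unit-bid = $958.
Allocation: F 2, G 2, H 2, I 2.

F 2, G 2, H 2, I 2; clearing price $958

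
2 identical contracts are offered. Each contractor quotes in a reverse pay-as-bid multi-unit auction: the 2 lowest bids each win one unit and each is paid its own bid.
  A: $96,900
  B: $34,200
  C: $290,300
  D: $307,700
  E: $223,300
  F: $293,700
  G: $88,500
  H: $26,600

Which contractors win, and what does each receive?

H $26,600, B $34,200

Sorting: 26,600 (H), 34,200 (B), 88,500 (G), 96,900 (A), …
Lowest 2: H, B.
Each winner is paid its own bid: H $26,600, B $34,200.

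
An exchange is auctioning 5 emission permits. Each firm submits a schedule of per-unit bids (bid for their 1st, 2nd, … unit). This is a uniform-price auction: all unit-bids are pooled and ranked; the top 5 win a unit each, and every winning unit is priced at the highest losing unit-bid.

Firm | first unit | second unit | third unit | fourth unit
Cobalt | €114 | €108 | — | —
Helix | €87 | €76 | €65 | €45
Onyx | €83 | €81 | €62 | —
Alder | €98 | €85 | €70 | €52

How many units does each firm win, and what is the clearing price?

All unit-bids, highest first — top 5: 114 (Cobalt-1), 108 (Cobalt-2), 98 (Alder-1), 87 (Helix-1), 85 (Alder-2)
First bid not allocated: €83.
Allocation: Alder 2, Cobalt 2, Helix 1.

Alder 2, Cobalt 2, Helix 1; clearing price €83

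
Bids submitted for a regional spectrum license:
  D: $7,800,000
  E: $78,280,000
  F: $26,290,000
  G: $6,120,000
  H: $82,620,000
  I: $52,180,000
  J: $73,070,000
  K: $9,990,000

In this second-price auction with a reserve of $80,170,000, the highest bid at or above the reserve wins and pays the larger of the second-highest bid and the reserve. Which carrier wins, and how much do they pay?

H pays $80,170,000

Bids in order: 82,620,000 (H) > 78,280,000 (E) > 73,070,000 (J) > 52,180,000 (I) > 26,290,000 (F) > 9,990,000 (K) > …
H has the top bid at or above the reserve ($82,620,000).
Second-highest bid $78,280,000 is below the reserve $80,170,000, so the reserve binds → payment $80,170,000.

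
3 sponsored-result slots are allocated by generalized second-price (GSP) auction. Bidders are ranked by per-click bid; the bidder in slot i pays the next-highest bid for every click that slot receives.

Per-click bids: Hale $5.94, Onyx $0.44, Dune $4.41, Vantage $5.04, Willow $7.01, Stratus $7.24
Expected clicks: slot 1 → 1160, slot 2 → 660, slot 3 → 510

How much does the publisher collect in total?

Ranked by bid: $7.24 (Stratus) > $7.01 (Willow) > $5.94 (Hale) > $5.04 (Vantage) > …
Slot 1: Stratus pays $7.01 × 1160 = $8131.60
Slot 2: Willow pays $5.94 × 660 = $3920.40
Slot 3: Hale pays $5.04 × 510 = $2570.40
Total = $14622.40

Total revenue: $14622.40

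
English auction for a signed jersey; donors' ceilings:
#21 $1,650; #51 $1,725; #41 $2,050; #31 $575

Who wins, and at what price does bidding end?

#41 wins at $1,725

Ascending (English) auction: the price rises until one bidder remains; the winner pays the price at which the last rival dropped out.
Limits ranked: 2,050 (#41) > 1,725 (#51) > 1,650 (#21) > 575 (#31)
Once the price passes $1,725, only #41 is left; the hammer falls at #51's limit of $1,725.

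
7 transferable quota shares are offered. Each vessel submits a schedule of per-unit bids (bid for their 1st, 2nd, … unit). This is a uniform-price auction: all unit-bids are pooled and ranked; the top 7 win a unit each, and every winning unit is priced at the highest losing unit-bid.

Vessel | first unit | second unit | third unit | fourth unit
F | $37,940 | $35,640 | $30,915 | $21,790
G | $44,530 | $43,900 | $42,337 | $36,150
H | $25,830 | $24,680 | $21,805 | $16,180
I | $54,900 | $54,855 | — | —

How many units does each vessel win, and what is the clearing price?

Merging the schedules and taking the best 7: 54,900 (I-1), 54,855 (I-2), 44,530 (G-1), 43,900 (G-2), 42,337 (G-3), 37,940 (F-1), 36,150 (G-4)
First bid not allocated: $35,640.
Allocation: F 1, G 4, I 2.

F 1, G 4, I 2; clearing price $35,640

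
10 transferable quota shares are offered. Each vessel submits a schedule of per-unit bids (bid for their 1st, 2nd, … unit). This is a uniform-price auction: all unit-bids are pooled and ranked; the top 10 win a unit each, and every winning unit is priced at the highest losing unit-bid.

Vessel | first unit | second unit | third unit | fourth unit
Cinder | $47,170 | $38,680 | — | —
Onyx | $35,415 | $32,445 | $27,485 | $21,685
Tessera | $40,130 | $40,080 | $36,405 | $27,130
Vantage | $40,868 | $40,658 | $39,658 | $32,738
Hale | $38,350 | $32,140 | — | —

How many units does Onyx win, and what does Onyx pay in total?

Merging the schedules and taking the best 10: 47,170 (Cinder-1), 40,868 (Vantage-1), 40,658 (Vantage-2), 40,130 (Tessera-1), 40,080 (Tessera-2), 39,658 (Vantage-3), 38,680 (Cinder-2), 38,350 (Hale-1), 36,405 (Tessera-3), 35,415 (Onyx-1)
Highest rejected unit-bid = $32,738.
Onyx wins 1 unit(s) at $32,738 each.

Onyx: 1 unit, pays $32,738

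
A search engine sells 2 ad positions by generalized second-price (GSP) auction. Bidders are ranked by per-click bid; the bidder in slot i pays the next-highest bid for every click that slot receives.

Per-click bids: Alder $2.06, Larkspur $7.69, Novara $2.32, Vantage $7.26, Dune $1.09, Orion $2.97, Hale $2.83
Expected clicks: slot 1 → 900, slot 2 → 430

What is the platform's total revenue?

Total revenue: $7811.10

Ranked by bid: $7.69 (Larkspur) > $7.26 (Vantage) > $2.97 (Orion) > …
Slot 1: Larkspur pays $7.26 × 900 = $6534.00
Slot 2: Vantage pays $2.97 × 430 = $1277.10
Total = $7811.10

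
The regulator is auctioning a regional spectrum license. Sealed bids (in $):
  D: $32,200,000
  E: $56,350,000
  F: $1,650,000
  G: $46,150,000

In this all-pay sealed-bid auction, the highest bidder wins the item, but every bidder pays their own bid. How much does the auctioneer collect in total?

Sorting bids: 56,350,000 (E) > 46,150,000 (G) > 32,200,000 (D) > 1,650,000 (F)
E wins with the top bid; all bids are sunk regardless.
Every bidder forfeits their bid regardless of winning.
Revenue = 32,200,000 + 56,350,000 + 1,650,000 + 46,150,000 = $136,350,000.

Total revenue: $136,350,000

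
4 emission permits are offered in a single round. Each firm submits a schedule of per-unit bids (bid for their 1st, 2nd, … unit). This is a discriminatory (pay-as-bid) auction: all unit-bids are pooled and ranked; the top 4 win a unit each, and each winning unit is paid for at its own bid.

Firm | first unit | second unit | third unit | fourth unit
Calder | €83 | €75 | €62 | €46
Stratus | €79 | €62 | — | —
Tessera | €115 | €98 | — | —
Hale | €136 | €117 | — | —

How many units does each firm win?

Hale 2, Tessera 2

All unit-bids, highest first — top 4: 136 (Hale-1), 117 (Hale-2), 115 (Tessera-1), 98 (Tessera-2)
Next rejected bid: €83 (not a price — pay-as-bid).
Allocation: Hale 2, Tessera 2.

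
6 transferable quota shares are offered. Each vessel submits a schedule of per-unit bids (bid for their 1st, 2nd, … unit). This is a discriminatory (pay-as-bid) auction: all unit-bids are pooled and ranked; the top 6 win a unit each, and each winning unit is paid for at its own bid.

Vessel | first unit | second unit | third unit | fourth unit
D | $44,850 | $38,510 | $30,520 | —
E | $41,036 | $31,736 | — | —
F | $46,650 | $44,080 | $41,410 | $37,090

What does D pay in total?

Merging the schedules and taking the best 6: 46,650 (F-1), 44,850 (D-1), 44,080 (F-2), 41,410 (F-3), 41,036 (E-1), 38,510 (D-2)
Next rejected bid: $37,090 (not a price — pay-as-bid).
D's winning unit-bids: 44,850 + 38,510 = $83,360.

D pays $83,360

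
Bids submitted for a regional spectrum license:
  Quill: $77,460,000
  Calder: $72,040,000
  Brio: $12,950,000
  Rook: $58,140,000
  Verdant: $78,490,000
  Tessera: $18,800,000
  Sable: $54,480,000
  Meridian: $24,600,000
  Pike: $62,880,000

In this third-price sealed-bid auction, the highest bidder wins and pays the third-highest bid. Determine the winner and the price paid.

Verdant pays $72,040,000

Third-price sealed-bid auction: the highest bidder wins and pays the third-highest bid.
Bids in order: 78,490,000 (Verdant) > 77,460,000 (Quill) > 72,040,000 (Calder) > 62,880,000 (Pike) > 58,140,000 (Rook) > 54,480,000 (Sable) > …
Verdant is highest; pays the third-highest bid, $72,040,000.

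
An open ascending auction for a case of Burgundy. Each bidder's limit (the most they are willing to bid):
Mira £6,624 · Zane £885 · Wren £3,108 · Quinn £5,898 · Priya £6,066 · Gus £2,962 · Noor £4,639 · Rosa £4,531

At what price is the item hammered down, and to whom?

Rule: the price rises until one bidder remains; the winner pays the price at which the last rival dropped out.
Limits ranked: 6,624 (Mira) > 6,066 (Priya) > 5,898 (Quinn) > 4,639 (Noor) > 4,531 (Rosa) > 3,108 (Wren) > …
Priya is the last rival to drop out, at £6,066; Mira remains and wins at that price.

Mira wins at £6,066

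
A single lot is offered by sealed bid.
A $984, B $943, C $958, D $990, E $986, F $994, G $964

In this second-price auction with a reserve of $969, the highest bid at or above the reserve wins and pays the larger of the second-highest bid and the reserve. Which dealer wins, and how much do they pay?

Rule: the highest bid at or above the reserve wins and pays the larger of the second-highest bid and the reserve.
Sorting bids: 994 (F) > 990 (D) > 986 (E) > 984 (A) > 964 (G) > 958 (C) > …
Highest eligible bid: F at $994.
Second-highest bid $990 exceeds the reserve $969 → payment $990.

F pays $990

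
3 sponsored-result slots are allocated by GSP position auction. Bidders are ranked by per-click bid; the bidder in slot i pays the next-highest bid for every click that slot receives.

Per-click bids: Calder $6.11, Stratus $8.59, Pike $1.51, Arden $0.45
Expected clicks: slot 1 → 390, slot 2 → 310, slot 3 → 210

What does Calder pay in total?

Calder pays $468.10

Ranked by bid: $8.59 (Stratus) > $6.11 (Calder) > $1.51 (Pike) > $0.45 (Arden)
Calder holds slot 2 → pays next bid $1.51 × 310 clicks = $468.10.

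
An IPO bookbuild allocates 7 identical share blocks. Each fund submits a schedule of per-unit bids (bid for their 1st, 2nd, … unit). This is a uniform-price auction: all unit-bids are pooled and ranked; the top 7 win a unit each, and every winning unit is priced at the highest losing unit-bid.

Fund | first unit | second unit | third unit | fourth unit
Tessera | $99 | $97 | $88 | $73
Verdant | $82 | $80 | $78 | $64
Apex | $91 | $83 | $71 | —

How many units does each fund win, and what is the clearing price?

All unit-bids, highest first — top 7: 99 (Tessera-1), 97 (Tessera-2), 91 (Apex-1), 88 (Tessera-3), 83 (Apex-2), 82 (Verdant-1), 80 (Verdant-2)
Highest rejected unit-bid = $78.
Allocation: Apex 2, Tessera 3, Verdant 2.

Apex 2, Tessera 3, Verdant 2; clearing price $78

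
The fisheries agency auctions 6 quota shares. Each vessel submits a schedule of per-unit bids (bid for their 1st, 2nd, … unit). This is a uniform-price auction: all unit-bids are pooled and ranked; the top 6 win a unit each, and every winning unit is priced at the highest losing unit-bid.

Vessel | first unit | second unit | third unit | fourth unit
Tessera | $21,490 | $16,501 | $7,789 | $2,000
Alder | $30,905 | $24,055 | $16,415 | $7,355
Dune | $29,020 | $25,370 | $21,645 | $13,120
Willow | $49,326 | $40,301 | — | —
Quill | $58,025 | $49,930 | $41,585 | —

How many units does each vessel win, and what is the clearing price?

Alder 1, Quill 3, Willow 2; clearing price $29,020

All unit-bids, highest first — top 6: 58,025 (Quill-1), 49,930 (Quill-2), 49,326 (Willow-1), 41,585 (Quill-3), 40,301 (Willow-2), 30,905 (Alder-1)
Highest rejected unit-bid = $29,020.
Allocation: Alder 1, Quill 3, Willow 2.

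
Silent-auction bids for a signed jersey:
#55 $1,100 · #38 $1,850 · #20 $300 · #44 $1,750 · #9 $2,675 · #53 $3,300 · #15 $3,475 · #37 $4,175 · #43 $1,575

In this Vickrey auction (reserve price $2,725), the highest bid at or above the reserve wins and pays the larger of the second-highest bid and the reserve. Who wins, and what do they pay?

Bids ranked: 4,175 (#37) > 3,475 (#15) > 3,300 (#53) > 2,675 (#9) > 1,850 (#38) > 1,750 (#44) > …
Highest eligible bid: #37 at $4,175.
Second-highest bid $3,475 exceeds the reserve $2,725 → payment $3,475.

#37 pays $3,475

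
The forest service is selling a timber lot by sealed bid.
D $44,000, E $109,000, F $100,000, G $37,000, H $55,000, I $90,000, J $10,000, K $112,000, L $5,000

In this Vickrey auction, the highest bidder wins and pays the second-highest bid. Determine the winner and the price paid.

K pays $109,000

Bids in order: 112,000 (K) > 109,000 (E) > 100,000 (F) > 90,000 (I) > 55,000 (H) > 44,000 (D) > …
Second-price: K pays E's bid of $109,000.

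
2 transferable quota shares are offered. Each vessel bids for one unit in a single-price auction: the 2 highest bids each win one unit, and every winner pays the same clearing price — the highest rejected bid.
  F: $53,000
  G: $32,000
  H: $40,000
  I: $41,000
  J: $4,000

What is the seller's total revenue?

Bids ranked high→low: 53,000 (F), 41,000 (I), 40,000 (H), 32,000 (G), …
Winners (2 units): F, I.
First losing bid is H's $40,000, which sets the uniform price.
Total revenue = 2 × $40,000 = $80,000.

Total revenue: $80,000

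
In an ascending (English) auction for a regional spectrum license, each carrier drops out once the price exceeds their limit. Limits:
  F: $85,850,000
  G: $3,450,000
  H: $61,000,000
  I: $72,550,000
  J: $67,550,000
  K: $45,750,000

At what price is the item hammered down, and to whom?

Rule: the price rises until one bidder remains; the winner pays the price at which the last rival dropped out.
Limits in order: 85,850,000 (F) > 72,550,000 (I) > 67,550,000 (J) > 61,000,000 (H) > 45,750,000 (K) > 3,450,000 (G)
I is the last rival to drop out, at $72,550,000; F remains and wins at that price.

F wins at $72,550,000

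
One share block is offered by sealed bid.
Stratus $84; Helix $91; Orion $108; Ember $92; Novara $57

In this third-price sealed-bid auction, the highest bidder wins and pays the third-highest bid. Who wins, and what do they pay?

Sorting bids: 108 (Orion) > 92 (Ember) > 91 (Helix) > 84 (Stratus) > 57 (Novara)
Orion is highest; pays the third-highest bid, $91.

Orion pays $91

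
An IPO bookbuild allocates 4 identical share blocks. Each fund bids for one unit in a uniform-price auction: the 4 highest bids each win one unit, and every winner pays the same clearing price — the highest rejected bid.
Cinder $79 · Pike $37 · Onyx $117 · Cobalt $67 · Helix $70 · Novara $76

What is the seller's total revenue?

Sorting: 117 (Onyx), 79 (Cinder), 76 (Novara), 70 (Helix), 67 (Cobalt), 37 (Pike)
Top 4: Onyx, Cinder, Novara, Helix.
First losing bid is Cobalt's $67, which sets the uniform price.
Total revenue = 4 × $67 = $268.

Total revenue: $268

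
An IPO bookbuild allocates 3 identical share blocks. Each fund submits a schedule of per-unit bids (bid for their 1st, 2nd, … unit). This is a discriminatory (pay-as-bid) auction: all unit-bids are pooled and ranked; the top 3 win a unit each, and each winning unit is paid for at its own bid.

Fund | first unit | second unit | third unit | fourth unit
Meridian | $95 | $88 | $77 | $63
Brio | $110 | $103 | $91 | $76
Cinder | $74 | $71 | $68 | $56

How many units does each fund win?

Brio 2, Meridian 1

All unit-bids, highest first — top 3: 110 (Brio-1), 103 (Brio-2), 95 (Meridian-1)
Next rejected bid: $91 (not a price — pay-as-bid).
Allocation: Brio 2, Meridian 1.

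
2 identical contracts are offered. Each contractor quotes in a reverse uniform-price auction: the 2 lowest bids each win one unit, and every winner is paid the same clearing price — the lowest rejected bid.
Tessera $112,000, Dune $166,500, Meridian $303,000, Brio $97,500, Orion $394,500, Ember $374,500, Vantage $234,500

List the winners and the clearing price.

Bids ranked low→high: 97,500 (Brio), 112,000 (Tessera), 166,500 (Dune), 234,500 (Vantage), …
The 2 lowest are Brio, Tessera.
Lowest unsuccessful bid: $166,500 → clearing price.

Brio, Tessera; each is paid $166,500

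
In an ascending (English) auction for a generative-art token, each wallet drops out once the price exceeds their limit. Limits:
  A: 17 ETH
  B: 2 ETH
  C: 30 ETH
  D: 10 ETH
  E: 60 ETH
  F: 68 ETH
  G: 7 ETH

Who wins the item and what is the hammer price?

F wins at 60 ETH

Sorting limits: 68 (F) > 60 (E) > 30 (C) > 17 (A) > 10 (D) > 7 (G) > …
Once the price passes 60 ETH, only F is left; the hammer falls at E's limit of 60 ETH.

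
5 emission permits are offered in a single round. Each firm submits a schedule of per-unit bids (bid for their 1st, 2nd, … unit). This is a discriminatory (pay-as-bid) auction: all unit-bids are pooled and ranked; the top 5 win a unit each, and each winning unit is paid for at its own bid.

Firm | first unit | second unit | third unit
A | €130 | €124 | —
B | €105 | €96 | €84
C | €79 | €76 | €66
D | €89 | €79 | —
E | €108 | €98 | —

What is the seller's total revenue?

Pooled unit-bids ranked (top 5): 130 (A-1), 124 (A-2), 108 (E-1), 105 (B-1), 98 (E-2)
Next rejected bid: €96 (not a price — pay-as-bid).
Each winning unit pays its own bid.
Revenue = 130 + 124 + 108 + 105 + 98 = €565.

Total revenue: €565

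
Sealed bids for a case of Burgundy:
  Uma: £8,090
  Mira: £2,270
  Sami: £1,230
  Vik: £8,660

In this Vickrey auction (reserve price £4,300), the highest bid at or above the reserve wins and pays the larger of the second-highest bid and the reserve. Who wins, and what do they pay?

Vik pays £8,090

Rule: the highest bid at or above the reserve wins and pays the larger of the second-highest bid and the reserve.
Bids in order: 8,660 (Vik) > 8,090 (Uma) > 2,270 (Mira) > 1,230 (Sami)
Highest eligible bid: Vik at £8,660.
max(second-highest £8,090, reserve £4,300) = £8,090; the reserve does not bind.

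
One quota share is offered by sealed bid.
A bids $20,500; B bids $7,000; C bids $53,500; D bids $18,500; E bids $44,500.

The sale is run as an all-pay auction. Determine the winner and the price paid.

C pays $53,500

Bids in order: 53,500 (C) > 44,500 (E) > 20,500 (A) > 18,500 (D) > 7,000 (B)
C wins with the top bid; all bids are sunk regardless.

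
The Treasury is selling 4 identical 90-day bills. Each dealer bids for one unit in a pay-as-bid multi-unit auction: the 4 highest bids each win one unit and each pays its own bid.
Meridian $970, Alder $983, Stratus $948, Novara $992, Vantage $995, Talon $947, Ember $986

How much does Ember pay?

Ember pays $986

Bids ranked high→low: 995 (Vantage), 992 (Novara), 986 (Ember), 983 (Alder), 970 (Meridian), 948 (Stratus), …
Top 4: Vantage, Novara, Ember, Alder.
Ember wins → own bid $986.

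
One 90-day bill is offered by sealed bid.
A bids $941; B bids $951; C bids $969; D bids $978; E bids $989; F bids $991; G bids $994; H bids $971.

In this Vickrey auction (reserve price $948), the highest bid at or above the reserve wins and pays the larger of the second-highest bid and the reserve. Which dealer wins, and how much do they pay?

G pays $991

Bids in order: 994 (G) > 991 (F) > 989 (E) > 978 (D) > 971 (H) > 969 (C) > …
Highest eligible bid: G at $994.
max(second-highest $991, reserve $948) = $991; the reserve does not bind.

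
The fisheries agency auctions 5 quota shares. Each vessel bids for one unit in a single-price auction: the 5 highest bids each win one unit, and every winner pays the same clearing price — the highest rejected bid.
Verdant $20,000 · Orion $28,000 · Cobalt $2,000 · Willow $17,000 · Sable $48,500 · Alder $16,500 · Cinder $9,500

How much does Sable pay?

Ordering the bids: 48,500 (Sable), 28,000 (Orion), 20,000 (Verdant), 17,000 (Willow), 16,500 (Alder), 9,500 (Cinder), 2,000 (Cobalt)
Winners (5 units): Sable, Orion, Verdant, Willow, Alder.
Clearing price = highest rejected bid = $9,500.
Sable wins → pays $9,500.

Sable pays $9,500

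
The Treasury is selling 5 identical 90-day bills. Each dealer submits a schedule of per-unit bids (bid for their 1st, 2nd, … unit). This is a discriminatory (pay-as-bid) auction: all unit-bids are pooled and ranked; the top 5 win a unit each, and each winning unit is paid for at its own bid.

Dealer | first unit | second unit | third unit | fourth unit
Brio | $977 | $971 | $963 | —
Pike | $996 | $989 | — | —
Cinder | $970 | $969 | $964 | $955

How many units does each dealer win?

Brio 2, Cinder 1, Pike 2

All unit-bids, highest first — top 5: 996 (Pike-1), 989 (Pike-2), 977 (Brio-1), 971 (Brio-2), 970 (Cinder-1)
Next rejected bid: $969 (not a price — pay-as-bid).
Allocation: Brio 2, Cinder 1, Pike 2.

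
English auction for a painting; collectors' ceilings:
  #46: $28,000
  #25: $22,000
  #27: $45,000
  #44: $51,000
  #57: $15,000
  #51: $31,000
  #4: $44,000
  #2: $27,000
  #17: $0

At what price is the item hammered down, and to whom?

Open ascending-bid auction: the price rises until one bidder remains; the winner pays the price at which the last rival dropped out.
Limits in order: 51,000 (#44) > 45,000 (#27) > 44,000 (#4) > 31,000 (#51) > 28,000 (#46) > 27,000 (#2) > …
Bidding ends when #27 exits at $45,000; #44 takes it.

#44 wins at $45,000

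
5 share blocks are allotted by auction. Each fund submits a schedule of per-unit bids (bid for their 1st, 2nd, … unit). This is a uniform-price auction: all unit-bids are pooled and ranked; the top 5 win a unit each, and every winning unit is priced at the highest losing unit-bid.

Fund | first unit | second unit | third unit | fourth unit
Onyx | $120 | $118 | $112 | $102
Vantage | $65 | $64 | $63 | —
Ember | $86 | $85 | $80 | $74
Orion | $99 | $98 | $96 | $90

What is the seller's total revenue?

All unit-bids, highest first — top 5: 120 (Onyx-1), 118 (Onyx-2), 112 (Onyx-3), 102 (Onyx-4), 99 (Orion-1)
Highest rejected unit-bid = $98.
Allocation: Onyx 4, Orion 1. Every unit priced at $98.
Revenue = 5 × 98 = $490.

Total revenue: $490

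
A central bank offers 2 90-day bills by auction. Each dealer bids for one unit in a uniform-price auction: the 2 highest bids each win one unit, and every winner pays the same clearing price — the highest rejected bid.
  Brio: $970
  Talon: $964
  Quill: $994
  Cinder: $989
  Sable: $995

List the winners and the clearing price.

Sable, Quill; each pays $989

Bids ranked high→low: 995 (Sable), 994 (Quill), 989 (Cinder), 970 (Brio), …
Winners (2 units): Sable, Quill.
Clearing price = highest rejected bid = $989.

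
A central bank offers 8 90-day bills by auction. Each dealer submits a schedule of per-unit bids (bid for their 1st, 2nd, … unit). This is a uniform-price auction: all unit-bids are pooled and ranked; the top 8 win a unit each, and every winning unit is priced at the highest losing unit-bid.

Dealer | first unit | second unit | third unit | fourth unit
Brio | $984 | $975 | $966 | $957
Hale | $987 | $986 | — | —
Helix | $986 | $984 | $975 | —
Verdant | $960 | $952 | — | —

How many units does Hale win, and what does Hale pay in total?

Hale: 2 units, pays $1,920

Pooled unit-bids ranked (top 8): 987 (Hale-1), 986 (Hale-2), 986 (Helix-1), 984 (Brio-1), 984 (Helix-2), 975 (Brio-2), 975 (Helix-3), 966 (Brio-3)
The (k+1)-th unit-bid is $960.
Hale wins 2 unit(s) at $960 each.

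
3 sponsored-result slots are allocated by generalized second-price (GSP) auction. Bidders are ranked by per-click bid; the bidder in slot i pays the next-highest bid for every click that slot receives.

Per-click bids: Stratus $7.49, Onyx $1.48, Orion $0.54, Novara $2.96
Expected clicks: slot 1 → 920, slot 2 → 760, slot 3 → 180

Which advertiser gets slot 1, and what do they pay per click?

Stratus; $2.96 per click

Ranked by bid: $7.49 (Stratus) > $2.96 (Novara) > $1.48 (Onyx) > $0.54 (Orion)
Slot 1 goes to the first-ranked bidder, Stratus, who pays the next bid down: $2.96/click.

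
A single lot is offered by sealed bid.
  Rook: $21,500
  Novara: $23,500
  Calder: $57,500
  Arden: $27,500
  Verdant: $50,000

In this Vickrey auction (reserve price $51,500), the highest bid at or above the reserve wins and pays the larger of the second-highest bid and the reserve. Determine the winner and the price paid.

Bids in order: 57,500 (Calder) > 50,000 (Verdant) > 27,500 (Arden) > 23,500 (Novara) > 21,500 (Rook)
Highest eligible bid: Calder at $57,500.
max(second-highest $50,000, reserve $51,500) = $51,500.

Calder pays $51,500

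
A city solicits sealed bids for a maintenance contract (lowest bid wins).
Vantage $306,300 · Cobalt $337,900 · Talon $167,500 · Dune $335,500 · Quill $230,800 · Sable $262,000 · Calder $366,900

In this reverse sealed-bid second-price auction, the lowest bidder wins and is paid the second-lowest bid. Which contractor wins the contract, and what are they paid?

Talon is paid $230,800

Bids in order: 167,500 (Talon) < 230,800 (Quill) < 262,000 (Sable) < 306,300 (Vantage) < 335,500 (Dune) < 337,900 (Cobalt) < …
Second-price: Talon is paid Quill's bid of $230,800.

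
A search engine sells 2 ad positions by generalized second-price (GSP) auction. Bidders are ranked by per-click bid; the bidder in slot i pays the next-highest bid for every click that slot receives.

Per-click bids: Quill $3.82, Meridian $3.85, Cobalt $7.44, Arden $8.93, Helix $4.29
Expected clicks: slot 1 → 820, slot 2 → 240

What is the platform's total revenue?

Ranked by bid: $8.93 (Arden) > $7.44 (Cobalt) > $4.29 (Helix) > …
Slot 1: Arden pays $7.44 × 820 = $6100.80
Slot 2: Cobalt pays $4.29 × 240 = $1029.60
Total = $7130.40

Total revenue: $7130.40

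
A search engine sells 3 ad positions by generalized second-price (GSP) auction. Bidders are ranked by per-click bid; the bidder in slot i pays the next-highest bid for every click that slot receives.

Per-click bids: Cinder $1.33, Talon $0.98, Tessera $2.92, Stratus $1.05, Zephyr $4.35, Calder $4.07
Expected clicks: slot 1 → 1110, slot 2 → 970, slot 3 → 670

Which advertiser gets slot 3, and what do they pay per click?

Tessera; $1.33 per click

Sorting advertisers: $4.35 (Zephyr) > $4.07 (Calder) > $2.92 (Tessera) > $1.33 (Cinder) > …
Slot 3 goes to the third-ranked bidder, Tessera, who pays the next bid down: $1.33/click.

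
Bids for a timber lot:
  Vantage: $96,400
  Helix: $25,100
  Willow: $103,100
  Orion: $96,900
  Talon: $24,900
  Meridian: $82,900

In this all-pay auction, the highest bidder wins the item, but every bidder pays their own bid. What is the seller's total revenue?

Total revenue: $429,300

Bids in order: 103,100 (Willow) > 96,900 (Orion) > 96,400 (Vantage) > 82,900 (Meridian) > 25,100 (Helix) > 24,900 (Talon)
Willow wins with the top bid; all bids are sunk regardless.
Every bidder forfeits their bid regardless of winning.
Revenue = 96,400 + 25,100 + 103,100 + 96,900 + 24,900 + 82,900 = $429,300.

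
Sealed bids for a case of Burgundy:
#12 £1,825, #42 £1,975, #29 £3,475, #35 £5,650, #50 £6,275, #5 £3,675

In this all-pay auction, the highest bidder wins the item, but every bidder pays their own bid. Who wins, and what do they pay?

Bids ranked: 6,275 (#50) > 5,650 (#35) > 3,675 (#5) > 3,475 (#29) > 1,975 (#42) > 1,825 (#12)
#50 is highest and takes the item; every bidder forfeits their bid.

#50 pays £6,275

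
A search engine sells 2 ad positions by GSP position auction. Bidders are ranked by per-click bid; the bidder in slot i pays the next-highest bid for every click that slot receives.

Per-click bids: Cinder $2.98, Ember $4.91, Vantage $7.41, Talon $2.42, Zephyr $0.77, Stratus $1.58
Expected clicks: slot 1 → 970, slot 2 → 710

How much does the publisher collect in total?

Per-click bids in order: $7.41 (Vantage) > $4.91 (Ember) > $2.98 (Cinder) > …
Slot 1: Vantage pays $4.91 × 970 = $4762.70
Slot 2: Ember pays $2.98 × 710 = $2115.80
Total = $6878.50

Total revenue: $6878.50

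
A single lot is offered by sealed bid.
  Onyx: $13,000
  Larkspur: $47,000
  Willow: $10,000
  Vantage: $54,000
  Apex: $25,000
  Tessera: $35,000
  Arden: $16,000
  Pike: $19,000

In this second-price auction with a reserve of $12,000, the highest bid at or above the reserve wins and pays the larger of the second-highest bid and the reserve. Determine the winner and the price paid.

Second-price auction with a reserve of $12,000: the highest bid at or above the reserve wins and pays the larger of the second-highest bid and the reserve.
Bids in order: 54,000 (Vantage) > 47,000 (Larkspur) > 35,000 (Tessera) > 25,000 (Apex) > 19,000 (Pike) > 16,000 (Arden) > …
Highest eligible bid: Vantage at $54,000.
Second-highest bid $47,000 exceeds the reserve $12,000 → payment $47,000.

Vantage pays $47,000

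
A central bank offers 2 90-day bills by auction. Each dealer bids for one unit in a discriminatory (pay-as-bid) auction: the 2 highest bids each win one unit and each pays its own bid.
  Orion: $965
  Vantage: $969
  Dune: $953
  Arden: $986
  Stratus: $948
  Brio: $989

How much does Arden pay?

Ordering the bids: 989 (Brio), 986 (Arden), 969 (Vantage), 965 (Orion), …
The 2 highest are Brio, Arden.
Arden wins → own bid $986.

Arden pays $986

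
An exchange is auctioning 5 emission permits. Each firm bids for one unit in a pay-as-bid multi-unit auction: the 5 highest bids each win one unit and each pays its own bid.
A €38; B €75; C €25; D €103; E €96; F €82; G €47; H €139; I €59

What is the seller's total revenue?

Total revenue: €495

Ordering the bids: 139 (H), 103 (D), 96 (E), 82 (F), 75 (B), 59 (I), 47 (G), …
The 5 highest are H, D, E, F, B.
Total revenue = 139 + 103 + 96 + 82 + 75 = €495.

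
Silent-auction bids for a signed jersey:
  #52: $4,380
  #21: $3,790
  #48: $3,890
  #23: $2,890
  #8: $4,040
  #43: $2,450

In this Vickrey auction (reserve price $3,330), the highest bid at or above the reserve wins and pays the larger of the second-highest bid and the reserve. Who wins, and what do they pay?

#52 pays $4,040

Bids ranked: 4,380 (#52) > 4,040 (#8) > 3,890 (#48) > 3,790 (#21) > 2,890 (#23) > 2,450 (#43)
#52 has the top bid at or above the reserve ($4,380).
Second-highest bid $4,040 exceeds the reserve $3,330 → payment $4,040.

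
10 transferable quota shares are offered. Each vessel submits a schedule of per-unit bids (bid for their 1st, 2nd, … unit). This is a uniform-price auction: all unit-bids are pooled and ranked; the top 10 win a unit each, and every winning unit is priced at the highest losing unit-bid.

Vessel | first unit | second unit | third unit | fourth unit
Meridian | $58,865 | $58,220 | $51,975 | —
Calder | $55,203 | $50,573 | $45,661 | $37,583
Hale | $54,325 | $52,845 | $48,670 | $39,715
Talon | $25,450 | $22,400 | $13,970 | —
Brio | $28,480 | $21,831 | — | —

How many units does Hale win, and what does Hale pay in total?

Pooled unit-bids ranked (top 10): 58,865 (Meridian-1), 58,220 (Meridian-2), 55,203 (Calder-1), 54,325 (Hale-1), 52,845 (Hale-2), 51,975 (Meridian-3), 50,573 (Calder-2), 48,670 (Hale-3), 45,661 (Calder-3), 39,715 (Hale-4)
The (k+1)-th unit-bid is $37,583.
Hale wins 4 unit(s) at $37,583 each.

Hale: 4 units, pays $150,332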